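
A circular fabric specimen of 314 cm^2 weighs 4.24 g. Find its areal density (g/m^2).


Formula: GSM = mass_g / area_m2
Step 1: Convert area: 314 cm^2 = 314 / 10000 = 0.0314 m^2
Step 2: GSM = 4.24 g / 0.0314 m^2 = 135.0 g/m^2

135.0 g/m^2


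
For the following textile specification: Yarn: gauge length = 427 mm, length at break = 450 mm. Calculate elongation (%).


Formula: Elongation (%) = ((L_break - L0) / L0) * 100
Step 1: Extension = 450 - 427 = 23 mm
Step 2: Elongation = (23 / 427) * 100
Step 3: Elongation = 0.053864 * 100 = 5.3864% ≈ 5.4%

5.4%


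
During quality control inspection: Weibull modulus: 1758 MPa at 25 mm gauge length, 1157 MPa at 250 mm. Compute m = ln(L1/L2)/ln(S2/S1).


Formula: m = ln(L1/L2) / ln(S2/S1)
Step 1: ln(L1/L2) = ln(25/250) = -2.30259
Step 2: S2/S1 = 1157/1758 = 0.65813
Step 3: ln(S2/S1) = ln(0.65813) = -0.41835
Step 4: m = -2.30259 / -0.41835 = 5.50

5.50 (Weibull m)


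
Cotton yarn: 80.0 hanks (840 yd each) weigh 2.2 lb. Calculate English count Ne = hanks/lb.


Formula: Ne = hanks / mass_lb
Substituting: Ne = 80.0 / 2.2
Ne = 36.4

36.4 Ne


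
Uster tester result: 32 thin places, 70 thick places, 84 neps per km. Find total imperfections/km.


Formula: Total = thin places + thick places + neps
Total = 32 + 70 + 84
Total = 186 imperfections/km

186 imperfections/km


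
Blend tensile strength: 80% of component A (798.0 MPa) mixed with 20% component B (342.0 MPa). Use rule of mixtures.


Formula: Blend property = (fraction_A * property_A) + (fraction_B * property_B)
Step 1: Contribution A = 80/100 * 798.0 MPa = 638.4 MPa
Step 2: Contribution B = 20/100 * 342.0 MPa = 68.4 MPa
Step 3: Blend tensile strength = 638.4 + 68.4 = 706.8 MPa

706.8 MPa


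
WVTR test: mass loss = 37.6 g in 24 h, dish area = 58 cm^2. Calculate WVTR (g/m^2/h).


Formula: WVTR = mass_loss / (area * time)
Step 1: Convert area: 58 cm^2 = 0.0058 m^2
Step 2: WVTR = 37.6 g / (0.0058 m^2 * 24 h)
Step 3: WVTR = 37.6 / 0.1392 = 270.1 g/m^2/h

270.1 g/m^2/h


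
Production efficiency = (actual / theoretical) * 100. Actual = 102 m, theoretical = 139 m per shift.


Formula: Efficiency% = (Actual output / Theoretical output) * 100
Efficiency% = (102 / 139) * 100
Efficiency% = 0.733813 * 100 = 73.3813% ≈ 73.4%

73.4%


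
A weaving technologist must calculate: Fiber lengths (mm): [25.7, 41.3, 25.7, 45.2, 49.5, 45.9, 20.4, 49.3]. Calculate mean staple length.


Formula: Mean = sum of lengths / count
Sum = 25.7 + 41.3 + 25.7 + 45.2 + 49.5 + 45.9 + 20.4 + 49.3
Sum = 303.0 mm
Mean = 303.0 / 8 = 37.88 mm

37.88 mm


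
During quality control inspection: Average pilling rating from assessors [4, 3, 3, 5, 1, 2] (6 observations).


Formula: Mean = sum / count
Sum = 4 + 3 + 3 + 5 + 1 + 2 = 18
Mean = 18 / 6 = 3.0

3.0


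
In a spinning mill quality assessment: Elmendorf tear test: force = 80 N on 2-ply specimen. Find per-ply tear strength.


Formula: Per-ply strength = Total force / Number of plies
Per-ply = 80 N / 2
Per-ply = 40 N

40 N


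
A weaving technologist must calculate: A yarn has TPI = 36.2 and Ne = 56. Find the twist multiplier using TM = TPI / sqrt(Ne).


Formula: TM = TPI / sqrt(Ne)
Step 1: sqrt(Ne) = sqrt(56) = 7.4833
Step 2: TM = 36.2 / 7.4833 = 4.84

4.84 TM


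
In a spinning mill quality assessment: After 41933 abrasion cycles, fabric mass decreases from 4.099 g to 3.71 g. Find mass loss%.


Formula: Mass loss% = ((m_before - m_after) / m_before) * 100
Step 1: Mass loss = 4.099 - 3.71 = 0.389 g
Step 2: Ratio = 0.389 / 4.099 = 0.0949012
Step 3: Mass loss% = 0.0949012 * 100 = 9.49012% ≈ 9.49%

9.49%


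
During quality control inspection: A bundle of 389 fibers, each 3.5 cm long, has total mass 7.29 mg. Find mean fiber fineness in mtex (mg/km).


Formula: fineness (mtex) = mass (mg) / total length (km) = (mass_mg / total_length_m) * 1000
Step 1: Convert fiber length: 3.5 cm = 0.035 m
Step 2: Total fiber length = 389 * 0.035 = 13.615 m
Step 3: Linear density = 7.29 mg / 13.615 m = 0.5354 mg/m
Step 4: fineness = 0.5354 * 1000 = 535.4 mtex

535.4 mtex


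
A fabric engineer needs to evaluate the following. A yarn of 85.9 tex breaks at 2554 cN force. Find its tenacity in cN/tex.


Formula: Tenacity = Breaking force / Linear density
Tenacity = 2554 cN / 85.9 tex
Tenacity = 29.73 cN/tex

29.73 cN/tex


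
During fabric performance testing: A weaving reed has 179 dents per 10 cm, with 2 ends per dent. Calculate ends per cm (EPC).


Formula: EPC = (dents per 10 cm * ends per dent) / 10
Step 1: Total ends per 10 cm = 179 * 2 = 358
Step 2: EPC = 358 / 10 = 35.8 ends/cm

35.8 ends/cm


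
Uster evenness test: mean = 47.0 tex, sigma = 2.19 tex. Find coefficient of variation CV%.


Formula: CV% = (standard deviation / mean) * 100
Step 1: Ratio = 2.19 / 47.0 = 0.046596
Step 2: CV% = 0.046596 * 100 = 4.6596% ≈ 4.7%

4.7%


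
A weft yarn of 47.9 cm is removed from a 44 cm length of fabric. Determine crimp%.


Formula: Crimp% = ((L_yarn - L_fabric) / L_fabric) * 100
Step 1: Extension = 47.9 - 44 = 3.9 cm
Step 2: Crimp% = (3.9 / 44) * 100
Step 3: Crimp% = 0.088636 * 100 = 8.8636% ≈ 8.9%

8.9%


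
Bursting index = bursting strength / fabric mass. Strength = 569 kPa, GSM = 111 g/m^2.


Formula: Bursting Index = Bursting Strength / Fabric GSM
BI = 569 kPa / 111 g/m^2
BI = 5.126 kPa/(g/m^2)

5.126 kPa/(g/m^2)


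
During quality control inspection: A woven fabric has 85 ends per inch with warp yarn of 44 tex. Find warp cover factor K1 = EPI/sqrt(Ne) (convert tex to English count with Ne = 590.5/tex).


Formula: K1 = EPI / sqrt(Ne), with Ne = 590.5 / tex_warp
Step 1: Ne = 590.5 / 44 = 13.42
Step 2: sqrt(Ne) = sqrt(13.42) = 3.6633
Step 3: K1 = 85 / 3.6633 = 23.2

23.2


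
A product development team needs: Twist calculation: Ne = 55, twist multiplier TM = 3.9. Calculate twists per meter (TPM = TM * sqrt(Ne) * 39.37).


Formula: TPM = TM * sqrt(Ne) * 39.37
Step 1: sqrt(Ne) = sqrt(55) = 7.4162
Step 2: TM * sqrt(Ne) = 3.9 * 7.4162 = 28.9232
Step 3: TPM = 28.9232 * 39.37 = 1139 twists/m

1139 twists/m


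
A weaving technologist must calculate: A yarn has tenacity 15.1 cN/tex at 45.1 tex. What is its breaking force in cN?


Formula: Breaking force = Tenacity * Linear density
F = 15.1 cN/tex * 45.1 tex
F = 681.01 cN

681.01 cN


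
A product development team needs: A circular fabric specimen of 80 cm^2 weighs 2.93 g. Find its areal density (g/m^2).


Formula: GSM = mass_g / area_m2
Step 1: Convert area: 80 cm^2 = 80 / 10000 = 0.008 m^2
Step 2: GSM = 2.93 g / 0.008 m^2 = 366.3 g/m^2

366.3 g/m^2


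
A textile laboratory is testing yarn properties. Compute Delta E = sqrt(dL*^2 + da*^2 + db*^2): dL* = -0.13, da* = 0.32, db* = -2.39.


Formula: Delta E = sqrt(dL*^2 + da*^2 + db*^2)
Step 1: dL*^2 = (-0.13)^2 = 0.0169
Step 2: da*^2 = 0.32^2 = 0.1024
Step 3: db*^2 = (-2.39)^2 = 5.7121
Step 4: Sum = 0.0169 + 0.1024 + 5.7121 = 5.8314
Step 5: Delta E = sqrt(5.8314) = 2.41

2.41 Delta E


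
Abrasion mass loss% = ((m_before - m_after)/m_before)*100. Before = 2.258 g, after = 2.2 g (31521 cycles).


Formula: Mass loss% = ((m_before - m_after) / m_before) * 100
Step 1: Mass loss = 2.258 - 2.2 = 0.058 g
Step 2: Ratio = 0.058 / 2.258 = 0.0256864
Step 3: Mass loss% = 0.0256864 * 100 = 2.56864% ≈ 2.57%

2.57%


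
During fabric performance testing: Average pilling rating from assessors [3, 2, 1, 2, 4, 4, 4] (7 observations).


Formula: Mean = sum / count
Sum = 3 + 2 + 1 + 2 + 4 + 4 + 4 = 20
Mean = 20 / 7 = 2.9

2.9


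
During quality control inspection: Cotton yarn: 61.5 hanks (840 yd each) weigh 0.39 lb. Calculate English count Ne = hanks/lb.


Formula: Ne = hanks / mass_lb
Substituting: Ne = 61.5 / 0.39
Ne = 157.7

157.7 Ne


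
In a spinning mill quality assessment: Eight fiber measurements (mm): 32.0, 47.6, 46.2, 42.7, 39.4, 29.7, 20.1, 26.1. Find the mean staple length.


Formula: Mean = sum of lengths / count
Sum = 32.0 + 47.6 + 46.2 + 42.7 + 39.4 + 29.7 + 20.1 + 26.1
Sum = 283.8 mm
Mean = 283.8 / 8 = 35.48 mm

35.48 mm


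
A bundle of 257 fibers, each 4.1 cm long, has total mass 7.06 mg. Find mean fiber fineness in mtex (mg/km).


Formula: fineness (mtex) = mass (mg) / total length (km) = (mass_mg / total_length_m) * 1000
Step 1: Convert fiber length: 4.1 cm = 0.041 m
Step 2: Total fiber length = 257 * 0.041 = 10.537 m
Step 3: Linear density = 7.06 mg / 10.537 m = 0.6700 mg/m
Step 4: fineness = 0.6700 * 1000 = 670.0 mtex

670.0 mtex


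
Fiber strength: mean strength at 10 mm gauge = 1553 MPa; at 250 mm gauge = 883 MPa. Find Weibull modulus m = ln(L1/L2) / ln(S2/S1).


Formula: m = ln(L1/L2) / ln(S2/S1)
Step 1: ln(L1/L2) = ln(10/250) = -3.21888
Step 2: S2/S1 = 883/1553 = 0.56858
Step 3: ln(S2/S1) = ln(0.56858) = -0.56461
Step 4: m = -3.21888 / -0.56461 = 5.70

5.70 (Weibull m)


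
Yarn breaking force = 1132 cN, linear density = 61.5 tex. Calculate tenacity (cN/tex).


Formula: Tenacity = Breaking force / Linear density
Tenacity = 1132 cN / 61.5 tex
Tenacity = 18.41 cN/tex

18.41 cN/tex


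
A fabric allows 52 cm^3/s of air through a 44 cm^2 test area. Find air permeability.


Formula: Air Permeability = Airflow / Test Area
AP = 52 cm^3/s / 44 cm^2
AP = 1.2 cm^3/s/cm^2

1.2 cm^3/s/cm^2


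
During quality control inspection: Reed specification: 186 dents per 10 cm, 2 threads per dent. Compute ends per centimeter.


Formula: EPC = (dents per 10 cm * ends per dent) / 10
Step 1: Total ends per 10 cm = 186 * 2 = 372
Step 2: EPC = 372 / 10 = 37.2 ends/cm

37.2 ends/cm


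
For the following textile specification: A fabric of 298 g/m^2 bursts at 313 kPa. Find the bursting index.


Formula: Bursting Index = Bursting Strength / Fabric GSM
BI = 313 kPa / 298 g/m^2
BI = 1.050 kPa/(g/m^2)

1.050 kPa/(g/m^2)


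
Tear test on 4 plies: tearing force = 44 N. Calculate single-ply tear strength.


Formula: Per-ply strength = Total force / Number of plies
Per-ply = 44 N / 4
Per-ply = 11 N

11 N


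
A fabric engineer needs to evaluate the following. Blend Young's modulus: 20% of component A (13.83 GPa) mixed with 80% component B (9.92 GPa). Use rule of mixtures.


Formula: Blend property = (fraction_A * property_A) + (fraction_B * property_B)
Step 1: Contribution A = 20/100 * 13.83 GPa = 2.766 GPa
Step 2: Contribution B = 80/100 * 9.92 GPa = 7.936 GPa
Step 3: Blend Young's modulus = 2.766 + 7.936 = 10.702 GPa

10.702 GPa


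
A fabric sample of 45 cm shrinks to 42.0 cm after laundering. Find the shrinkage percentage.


Formula: Shrinkage% = ((L_before - L_after) / L_before) * 100
Step 1: Shrinkage = 45 - 42.0 = 3.0 cm
Step 2: Shrinkage% = (3.0 / 45) * 100
Step 3: Shrinkage% = 0.066667 * 100 = 6.6667% ≈ 6.7%

6.7%


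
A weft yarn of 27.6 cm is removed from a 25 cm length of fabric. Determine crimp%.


Formula: Crimp% = ((L_yarn - L_fabric) / L_fabric) * 100
Step 1: Extension = 27.6 - 25 = 2.6 cm
Step 2: Crimp% = (2.6 / 25) * 100
Step 3: Crimp% = 0.104 * 100 = 10.4%

10.4%


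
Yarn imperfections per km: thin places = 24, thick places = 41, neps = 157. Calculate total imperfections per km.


Formula: Total = thin places + thick places + neps
Total = 24 + 41 + 157
Total = 222 imperfections/km

222 imperfections/km


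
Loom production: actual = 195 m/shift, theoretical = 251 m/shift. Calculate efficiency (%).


Formula: Efficiency% = (Actual output / Theoretical output) * 100
Efficiency% = (195 / 251) * 100
Efficiency% = 0.776892 * 100 = 77.6892% ≈ 77.7%

77.7%


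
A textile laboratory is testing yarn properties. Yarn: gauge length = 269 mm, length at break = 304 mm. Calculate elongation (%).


Formula: Elongation (%) = ((L_break - L0) / L0) * 100
Step 1: Extension = 304 - 269 = 35 mm
Step 2: Elongation = (35 / 269) * 100
Step 3: Elongation = 0.130112 * 100 = 13.0112% ≈ 13.0%

13.0%


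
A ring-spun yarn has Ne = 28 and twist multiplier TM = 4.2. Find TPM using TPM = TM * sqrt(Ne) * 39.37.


Formula: TPM = TM * sqrt(Ne) * 39.37
Step 1: sqrt(Ne) = sqrt(28) = 5.2915
Step 2: TM * sqrt(Ne) = 4.2 * 5.2915 = 22.2243
Step 3: TPM = 22.2243 * 39.37 = 875 twists/m

875 twists/m


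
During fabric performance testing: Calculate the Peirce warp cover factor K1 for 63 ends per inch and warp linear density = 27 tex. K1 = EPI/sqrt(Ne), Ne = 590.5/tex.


Formula: K1 = EPI / sqrt(Ne), with Ne = 590.5 / tex_warp
Step 1: Ne = 590.5 / 27 = 21.87
Step 2: sqrt(Ne) = sqrt(21.87) = 4.6765
Step 3: K1 = 63 / 4.6765 = 13.5

13.5


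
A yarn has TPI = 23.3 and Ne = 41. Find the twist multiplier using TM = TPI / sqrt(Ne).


Formula: TM = TPI / sqrt(Ne)
Step 1: sqrt(Ne) = sqrt(41) = 6.4031
Step 2: TM = 23.3 / 6.4031 = 3.64

3.64 TM


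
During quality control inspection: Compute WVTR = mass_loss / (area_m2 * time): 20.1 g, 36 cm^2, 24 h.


Formula: WVTR = mass_loss / (area * time)
Step 1: Convert area: 36 cm^2 = 0.0036 m^2
Step 2: WVTR = 20.1 g / (0.0036 m^2 * 24 h)
Step 3: WVTR = 20.1 / 0.0864 = 232.6 g/m^2/h

232.6 g/m^2/h


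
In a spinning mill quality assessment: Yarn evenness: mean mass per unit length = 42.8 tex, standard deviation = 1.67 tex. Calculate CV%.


Formula: CV% = (standard deviation / mean) * 100
Step 1: Ratio = 1.67 / 42.8 = 0.039019
Step 2: CV% = 0.039019 * 100 = 3.9019% ≈ 3.9%

3.9%


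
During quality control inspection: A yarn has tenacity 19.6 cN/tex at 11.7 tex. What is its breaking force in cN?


Formula: Breaking force = Tenacity * Linear density
F = 19.6 cN/tex * 11.7 tex
F = 229.32 cN

229.32 cN


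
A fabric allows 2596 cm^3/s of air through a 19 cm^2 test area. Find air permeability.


Formula: Air Permeability = Airflow / Test Area
AP = 2596 cm^3/s / 19 cm^2
AP = 136.6 cm^3/s/cm^2

136.6 cm^3/s/cm^2


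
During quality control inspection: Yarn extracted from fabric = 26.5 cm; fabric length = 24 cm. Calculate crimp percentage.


Formula: Crimp% = ((L_yarn - L_fabric) / L_fabric) * 100
Step 1: Extension = 26.5 - 24 = 2.5 cm
Step 2: Crimp% = (2.5 / 24) * 100
Step 3: Crimp% = 0.104167 * 100 = 10.4167% ≈ 10.4%

10.4%


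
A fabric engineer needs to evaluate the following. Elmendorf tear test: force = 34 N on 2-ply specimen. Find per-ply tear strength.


Formula: Per-ply strength = Total force / Number of plies
Per-ply = 34 N / 2
Per-ply = 17 N

17 N


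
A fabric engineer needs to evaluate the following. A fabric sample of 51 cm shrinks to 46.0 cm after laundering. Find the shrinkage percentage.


Formula: Shrinkage% = ((L_before - L_after) / L_before) * 100
Step 1: Shrinkage = 51 - 46.0 = 5.0 cm
Step 2: Shrinkage% = (5.0 / 51) * 100
Step 3: Shrinkage% = 0.098039 * 100 = 9.8039% ≈ 9.8%

9.8%


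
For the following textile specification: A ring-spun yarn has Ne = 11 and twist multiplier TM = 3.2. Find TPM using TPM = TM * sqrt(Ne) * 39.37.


Formula: TPM = TM * sqrt(Ne) * 39.37
Step 1: sqrt(Ne) = sqrt(11) = 3.3166
Step 2: TM * sqrt(Ne) = 3.2 * 3.3166 = 10.6131
Step 3: TPM = 10.6131 * 39.37 = 418 twists/m

418 twists/m


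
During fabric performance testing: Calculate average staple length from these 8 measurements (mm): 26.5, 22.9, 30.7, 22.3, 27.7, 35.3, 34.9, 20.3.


Formula: Mean = sum of lengths / count
Sum = 26.5 + 22.9 + 30.7 + 22.3 + 27.7 + 35.3 + 34.9 + 20.3
Sum = 220.6 mm
Mean = 220.6 / 8 = 27.58 mm

27.58 mm


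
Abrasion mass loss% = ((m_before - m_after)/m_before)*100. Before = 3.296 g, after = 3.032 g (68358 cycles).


Formula: Mass loss% = ((m_before - m_after) / m_before) * 100
Step 1: Mass loss = 3.296 - 3.032 = 0.264 g
Step 2: Ratio = 0.264 / 3.296 = 0.0800971
Step 3: Mass loss% = 0.0800971 * 100 = 8.00971% ≈ 8.01%

8.01%


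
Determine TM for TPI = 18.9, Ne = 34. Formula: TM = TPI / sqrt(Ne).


Formula: TM = TPI / sqrt(Ne)
Step 1: sqrt(Ne) = sqrt(34) = 5.831
Step 2: TM = 18.9 / 5.831 = 3.24

3.24 TM


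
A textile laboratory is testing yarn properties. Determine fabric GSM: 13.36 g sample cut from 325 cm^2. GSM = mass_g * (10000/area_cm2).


Formula: GSM = mass_g / area_m2
Step 1: Convert area: 325 cm^2 = 325 / 10000 = 0.0325 m^2
Step 2: GSM = 13.36 g / 0.0325 m^2 = 411.1 g/m^2

411.1 g/m^2


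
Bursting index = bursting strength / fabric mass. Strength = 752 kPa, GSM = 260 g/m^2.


Formula: Bursting Index = Bursting Strength / Fabric GSM
BI = 752 kPa / 260 g/m^2
BI = 2.892 kPa/(g/m^2)

2.892 kPa/(g/m^2)


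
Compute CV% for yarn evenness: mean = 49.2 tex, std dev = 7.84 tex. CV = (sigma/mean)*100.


Formula: CV% = (standard deviation / mean) * 100
Step 1: Ratio = 7.84 / 49.2 = 0.15935
Step 2: CV% = 0.15935 * 100 = 15.935% ≈ 15.9%

15.9%


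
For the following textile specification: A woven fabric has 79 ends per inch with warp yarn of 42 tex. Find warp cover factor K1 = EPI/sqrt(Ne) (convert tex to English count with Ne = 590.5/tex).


Formula: K1 = EPI / sqrt(Ne), with Ne = 590.5 / tex_warp
Step 1: Ne = 590.5 / 42 = 14.06
Step 2: sqrt(Ne) = sqrt(14.06) = 3.7497
Step 3: K1 = 79 / 3.7497 = 21.1

21.1


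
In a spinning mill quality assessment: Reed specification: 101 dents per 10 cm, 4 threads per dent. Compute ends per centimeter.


Formula: EPC = (dents per 10 cm * ends per dent) / 10
Step 1: Total ends per 10 cm = 101 * 4 = 404
Step 2: EPC = 404 / 10 = 40.4 ends/cm

40.4 ends/cm


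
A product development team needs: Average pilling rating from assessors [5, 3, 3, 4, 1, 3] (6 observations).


Formula: Mean = sum / count
Sum = 5 + 3 + 3 + 4 + 1 + 3 = 19
Mean = 19 / 6 = 3.2

3.2


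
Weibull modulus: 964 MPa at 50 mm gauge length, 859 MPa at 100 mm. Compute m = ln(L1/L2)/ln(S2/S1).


Formula: m = ln(L1/L2) / ln(S2/S1)
Step 1: ln(L1/L2) = ln(50/100) = -0.69315
Step 2: S2/S1 = 859/964 = 0.89108
Step 3: ln(S2/S1) = ln(0.89108) = -0.11532
Step 4: m = -0.69315 / -0.11532 = 6.01

6.01 (Weibull m)


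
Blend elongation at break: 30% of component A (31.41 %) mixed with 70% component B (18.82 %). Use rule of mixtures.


Formula: Blend property = (fraction_A * property_A) + (fraction_B * property_B)
Step 1: Contribution A = 30/100 * 31.41 % = 9.423 %
Step 2: Contribution B = 70/100 * 18.82 % = 13.174 %
Step 3: Blend elongation at break = 9.423 + 13.174 = 22.597 %

22.597 %


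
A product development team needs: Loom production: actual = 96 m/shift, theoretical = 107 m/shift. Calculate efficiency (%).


Formula: Efficiency% = (Actual output / Theoretical output) * 100
Efficiency% = (96 / 107) * 100
Efficiency% = 0.897196 * 100 = 89.7196% ≈ 89.7%

89.7%


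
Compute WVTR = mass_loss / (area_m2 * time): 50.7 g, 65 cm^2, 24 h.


Formula: WVTR = mass_loss / (area * time)
Step 1: Convert area: 65 cm^2 = 0.0065 m^2
Step 2: WVTR = 50.7 g / (0.0065 m^2 * 24 h)
Step 3: WVTR = 50.7 / 0.156 = 325.0 g/m^2/h

325.0 g/m^2/h


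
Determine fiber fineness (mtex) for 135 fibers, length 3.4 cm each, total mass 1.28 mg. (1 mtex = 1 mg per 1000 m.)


Formula: fineness (mtex) = mass (mg) / total length (km) = (mass_mg / total_length_m) * 1000
Step 1: Convert fiber length: 3.4 cm = 0.034 m
Step 2: Total fiber length = 135 * 0.034 = 4.59 m
Step 3: Linear density = 1.28 mg / 4.59 m = 0.2789 mg/m
Step 4: fineness = 0.2789 * 1000 = 278.9 mtex

278.9 mtex


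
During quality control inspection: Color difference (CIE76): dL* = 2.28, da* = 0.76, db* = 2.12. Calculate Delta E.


Formula: Delta E = sqrt(dL*^2 + da*^2 + db*^2)
Step 1: dL*^2 = 2.28^2 = 5.1984
Step 2: da*^2 = 0.76^2 = 0.5776
Step 3: db*^2 = 2.12^2 = 4.4944
Step 4: Sum = 5.1984 + 0.5776 + 4.4944 = 10.2704
Step 5: Delta E = sqrt(10.2704) = 3.2

3.2 Delta E


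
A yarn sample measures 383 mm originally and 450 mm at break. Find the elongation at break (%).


Formula: Elongation (%) = ((L_break - L0) / L0) * 100
Step 1: Extension = 450 - 383 = 67 mm
Step 2: Elongation = (67 / 383) * 100
Step 3: Elongation = 0.174935 * 100 = 17.4935% ≈ 17.5%

17.5%


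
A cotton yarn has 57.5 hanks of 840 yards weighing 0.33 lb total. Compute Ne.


Formula: Ne = hanks / mass_lb
Substituting: Ne = 57.5 / 0.33
Ne = 174.2

174.2 Ne


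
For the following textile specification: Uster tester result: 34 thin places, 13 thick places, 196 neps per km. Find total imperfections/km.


Formula: Total = thin places + thick places + neps
Total = 34 + 13 + 196
Total = 243 imperfections/km

243 imperfections/km


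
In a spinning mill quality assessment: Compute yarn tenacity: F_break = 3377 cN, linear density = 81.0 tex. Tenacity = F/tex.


Formula: Tenacity = Breaking force / Linear density
Tenacity = 3377 cN / 81.0 tex
Tenacity = 41.69 cN/tex

41.69 cN/tex


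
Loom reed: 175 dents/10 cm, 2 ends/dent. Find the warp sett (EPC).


Formula: EPC = (dents per 10 cm * ends per dent) / 10
Step 1: Total ends per 10 cm = 175 * 2 = 350
Step 2: EPC = 350 / 10 = 35.0 ends/cm

35.0 ends/cm


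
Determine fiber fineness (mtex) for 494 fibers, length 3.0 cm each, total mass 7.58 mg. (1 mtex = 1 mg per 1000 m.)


Formula: fineness (mtex) = mass (mg) / total length (km) = (mass_mg / total_length_m) * 1000
Step 1: Convert fiber length: 3.0 cm = 0.03 m
Step 2: Total fiber length = 494 * 0.03 = 14.82 m
Step 3: Linear density = 7.58 mg / 14.82 m = 0.5115 mg/m
Step 4: fineness = 0.5115 * 1000 = 511.5 mtex

511.5 mtex


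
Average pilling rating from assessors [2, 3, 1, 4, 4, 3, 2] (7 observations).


Formula: Mean = sum / count
Sum = 2 + 3 + 1 + 4 + 4 + 3 + 2 = 19
Mean = 19 / 7 = 2.7

2.7


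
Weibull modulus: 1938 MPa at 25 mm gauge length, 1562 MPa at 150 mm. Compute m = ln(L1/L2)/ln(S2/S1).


Formula: m = ln(L1/L2) / ln(S2/S1)
Step 1: ln(L1/L2) = ln(25/150) = -1.79176
Step 2: S2/S1 = 1562/1938 = 0.80599
Step 3: ln(S2/S1) = ln(0.80599) = -0.21568
Step 4: m = -1.79176 / -0.21568 = 8.31

8.31 (Weibull m)


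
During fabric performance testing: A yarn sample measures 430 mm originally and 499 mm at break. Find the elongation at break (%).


Formula: Elongation (%) = ((L_break - L0) / L0) * 100
Step 1: Extension = 499 - 430 = 69 mm
Step 2: Elongation = (69 / 430) * 100
Step 3: Elongation = 0.160465 * 100 = 16.0465% ≈ 16.0%

16.0%


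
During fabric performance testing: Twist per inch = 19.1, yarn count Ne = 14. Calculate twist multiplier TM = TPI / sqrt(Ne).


Formula: TM = TPI / sqrt(Ne)
Step 1: sqrt(Ne) = sqrt(14) = 3.7417
Step 2: TM = 19.1 / 3.7417 = 5.10

5.10 TM


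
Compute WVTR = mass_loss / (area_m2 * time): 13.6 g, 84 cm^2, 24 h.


Formula: WVTR = mass_loss / (area * time)
Step 1: Convert area: 84 cm^2 = 0.0084 m^2
Step 2: WVTR = 13.6 g / (0.0084 m^2 * 24 h)
Step 3: WVTR = 13.6 / 0.2016 = 67.5 g/m^2/h

67.5 g/m^2/h


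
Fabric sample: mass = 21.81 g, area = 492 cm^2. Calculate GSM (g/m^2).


Formula: GSM = mass_g / area_m2
Step 1: Convert area: 492 cm^2 = 492 / 10000 = 0.0492 m^2
Step 2: GSM = 21.81 g / 0.0492 m^2 = 443.3 g/m^2

443.3 g/m^2


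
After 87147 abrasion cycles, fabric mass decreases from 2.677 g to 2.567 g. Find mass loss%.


Formula: Mass loss% = ((m_before - m_after) / m_before) * 100
Step 1: Mass loss = 2.677 - 2.567 = 0.11 g
Step 2: Ratio = 0.11 / 2.677 = 0.0410908
Step 3: Mass loss% = 0.0410908 * 100 = 4.10908% ≈ 4.11%

4.11%


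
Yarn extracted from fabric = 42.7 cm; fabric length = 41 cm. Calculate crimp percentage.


Formula: Crimp% = ((L_yarn - L_fabric) / L_fabric) * 100
Step 1: Extension = 42.7 - 41 = 1.7 cm
Step 2: Crimp% = (1.7 / 41) * 100
Step 3: Crimp% = 0.041463 * 100 = 4.1463% ≈ 4.1%

4.1%


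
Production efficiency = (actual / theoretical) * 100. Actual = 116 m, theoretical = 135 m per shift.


Formula: Efficiency% = (Actual output / Theoretical output) * 100
Efficiency% = (116 / 135) * 100
Efficiency% = 0.859259 * 100 = 85.9259% ≈ 85.9%

85.9%


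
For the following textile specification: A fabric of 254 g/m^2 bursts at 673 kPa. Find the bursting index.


Formula: Bursting Index = Bursting Strength / Fabric GSM
BI = 673 kPa / 254 g/m^2
BI = 2.650 kPa/(g/m^2)

2.650 kPa/(g/m^2)


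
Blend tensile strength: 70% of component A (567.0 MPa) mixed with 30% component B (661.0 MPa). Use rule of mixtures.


Formula: Blend property = (fraction_A * property_A) + (fraction_B * property_B)
Step 1: Contribution A = 70/100 * 567.0 MPa = 396.9 MPa
Step 2: Contribution B = 30/100 * 661.0 MPa = 198.3 MPa
Step 3: Blend tensile strength = 396.9 + 198.3 = 595.2 MPa

595.2 MPa


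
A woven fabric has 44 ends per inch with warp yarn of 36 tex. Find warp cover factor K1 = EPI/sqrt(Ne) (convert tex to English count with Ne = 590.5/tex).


Formula: K1 = EPI / sqrt(Ne), with Ne = 590.5 / tex_warp
Step 1: Ne = 590.5 / 36 = 16.403
Step 2: sqrt(Ne) = sqrt(16.403) = 4.0501
Step 3: K1 = 44 / 4.0501 = 10.9

10.9


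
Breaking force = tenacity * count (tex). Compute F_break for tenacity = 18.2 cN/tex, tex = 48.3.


Formula: Breaking force = Tenacity * Linear density
F = 18.2 cN/tex * 48.3 tex
F = 879.06 cN

879.06 cN


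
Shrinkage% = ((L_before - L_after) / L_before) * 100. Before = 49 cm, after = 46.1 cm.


Formula: Shrinkage% = ((L_before - L_after) / L_before) * 100
Step 1: Shrinkage = 49 - 46.1 = 2.9 cm
Step 2: Shrinkage% = (2.9 / 49) * 100
Step 3: Shrinkage% = 0.059184 * 100 = 5.9184% ≈ 5.9%

5.9%


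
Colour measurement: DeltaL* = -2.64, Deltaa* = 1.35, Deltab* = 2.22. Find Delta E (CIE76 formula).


Formula: Delta E = sqrt(dL*^2 + da*^2 + db*^2)
Step 1: dL*^2 = (-2.64)^2 = 6.9696
Step 2: da*^2 = 1.35^2 = 1.8225
Step 3: db*^2 = 2.22^2 = 4.9284
Step 4: Sum = 6.9696 + 1.8225 + 4.9284 = 13.7205
Step 5: Delta E = sqrt(13.7205) = 3.7

3.7 Delta E


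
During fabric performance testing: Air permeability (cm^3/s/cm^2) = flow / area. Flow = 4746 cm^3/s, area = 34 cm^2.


Formula: Air Permeability = Airflow / Test Area
AP = 4746 cm^3/s / 34 cm^2
AP = 139.6 cm^3/s/cm^2

139.6 cm^3/s/cm^2


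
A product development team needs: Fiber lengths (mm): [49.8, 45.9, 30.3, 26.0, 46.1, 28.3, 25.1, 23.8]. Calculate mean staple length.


Formula: Mean = sum of lengths / count
Sum = 49.8 + 45.9 + 30.3 + 26.0 + 46.1 + 28.3 + 25.1 + 23.8
Sum = 275.3 mm
Mean = 275.3 / 8 = 34.41 mm

34.41 mm


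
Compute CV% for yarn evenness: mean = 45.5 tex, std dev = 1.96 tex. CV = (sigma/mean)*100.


Formula: CV% = (standard deviation / mean) * 100
Step 1: Ratio = 1.96 / 45.5 = 0.043077
Step 2: CV% = 0.043077 * 100 = 4.3077% ≈ 4.3%

4.3%


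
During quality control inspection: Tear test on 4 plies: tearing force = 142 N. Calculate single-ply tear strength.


Formula: Per-ply strength = Total force / Number of plies
Per-ply = 142 N / 4
Per-ply = 35.5 N

35.5 N


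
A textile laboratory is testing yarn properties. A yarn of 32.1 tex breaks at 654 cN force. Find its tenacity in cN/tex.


Formula: Tenacity = Breaking force / Linear density
Tenacity = 654 cN / 32.1 tex
Tenacity = 20.37 cN/tex

20.37 cN/tex


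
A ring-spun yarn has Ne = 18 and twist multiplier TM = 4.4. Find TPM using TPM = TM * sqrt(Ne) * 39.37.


Formula: TPM = TM * sqrt(Ne) * 39.37
Step 1: sqrt(Ne) = sqrt(18) = 4.2426
Step 2: TM * sqrt(Ne) = 4.4 * 4.2426 = 18.6674
Step 3: TPM = 18.6674 * 39.37 = 735 twists/m

735 twists/m


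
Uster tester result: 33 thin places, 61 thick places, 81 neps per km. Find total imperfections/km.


Formula: Total = thin places + thick places + neps
Total = 33 + 61 + 81
Total = 175 imperfections/km

175 imperfections/km


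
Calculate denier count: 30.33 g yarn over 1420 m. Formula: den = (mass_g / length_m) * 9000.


Formula: den = (mass_g / length_m) * 9000
Substituting: den = (30.33 / 1420) * 9000
Intermediate: 30.33 / 1420 = 0.02135915 g/m
den = 0.02135915 * 9000 = 192.2 denier

192.2 denier


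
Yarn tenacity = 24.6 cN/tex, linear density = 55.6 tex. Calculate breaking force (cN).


Formula: Breaking force = Tenacity * Linear density
F = 24.6 cN/tex * 55.6 tex
F = 1367.76 cN

1367.76 cN


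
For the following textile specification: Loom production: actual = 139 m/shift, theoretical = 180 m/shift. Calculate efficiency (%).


Formula: Efficiency% = (Actual output / Theoretical output) * 100
Efficiency% = (139 / 180) * 100
Efficiency% = 0.772222 * 100 = 77.2222% ≈ 77.2%

77.2%


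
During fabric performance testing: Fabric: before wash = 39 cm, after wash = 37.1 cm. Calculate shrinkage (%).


Formula: Shrinkage% = ((L_before - L_after) / L_before) * 100
Step 1: Shrinkage = 39 - 37.1 = 1.9 cm
Step 2: Shrinkage% = (1.9 / 39) * 100
Step 3: Shrinkage% = 0.048718 * 100 = 4.8718% ≈ 4.9%

4.9%


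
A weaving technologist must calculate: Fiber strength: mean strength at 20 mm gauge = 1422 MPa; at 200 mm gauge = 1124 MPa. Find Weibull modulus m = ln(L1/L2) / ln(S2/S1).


Formula: m = ln(L1/L2) / ln(S2/S1)
Step 1: ln(L1/L2) = ln(20/200) = -2.30259
Step 2: S2/S1 = 1124/1422 = 0.79044
Step 3: ln(S2/S1) = ln(0.79044) = -0.23517
Step 4: m = -2.30259 / -0.23517 = 9.79

9.79 (Weibull m)


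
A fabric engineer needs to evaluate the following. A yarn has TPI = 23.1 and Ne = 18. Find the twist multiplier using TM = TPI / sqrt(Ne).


Formula: TM = TPI / sqrt(Ne)
Step 1: sqrt(Ne) = sqrt(18) = 4.2426
Step 2: TM = 23.1 / 4.2426 = 5.44

5.44 TM


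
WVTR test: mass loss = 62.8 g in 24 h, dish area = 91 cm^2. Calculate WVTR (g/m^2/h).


Formula: WVTR = mass_loss / (area * time)
Step 1: Convert area: 91 cm^2 = 0.0091 m^2
Step 2: WVTR = 62.8 g / (0.0091 m^2 * 24 h)
Step 3: WVTR = 62.8 / 0.2184 = 287.5 g/m^2/h

287.5 g/m^2/h


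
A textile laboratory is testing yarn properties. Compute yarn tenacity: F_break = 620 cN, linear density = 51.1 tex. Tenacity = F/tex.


Formula: Tenacity = Breaking force / Linear density
Tenacity = 620 cN / 51.1 tex
Tenacity = 12.13 cN/tex

12.13 cN/tex


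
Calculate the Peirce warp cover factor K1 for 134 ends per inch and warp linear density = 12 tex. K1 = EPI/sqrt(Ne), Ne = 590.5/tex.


Formula: K1 = EPI / sqrt(Ne), with Ne = 590.5 / tex_warp
Step 1: Ne = 590.5 / 12 = 49.208
Step 2: sqrt(Ne) = sqrt(49.208) = 7.0148
Step 3: K1 = 134 / 7.0148 = 19.1

19.1


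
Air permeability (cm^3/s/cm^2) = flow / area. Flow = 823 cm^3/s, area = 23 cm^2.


Formula: Air Permeability = Airflow / Test Area
AP = 823 cm^3/s / 23 cm^2
AP = 35.8 cm^3/s/cm^2

35.8 cm^3/s/cm^2


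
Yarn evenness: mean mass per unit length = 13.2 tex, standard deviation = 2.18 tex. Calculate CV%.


Formula: CV% = (standard deviation / mean) * 100
Step 1: Ratio = 2.18 / 13.2 = 0.165152
Step 2: CV% = 0.165152 * 100 = 16.5152% ≈ 16.5%

16.5%


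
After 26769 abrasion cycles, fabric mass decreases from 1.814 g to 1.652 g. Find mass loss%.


Formula: Mass loss% = ((m_before - m_after) / m_before) * 100
Step 1: Mass loss = 1.814 - 1.652 = 0.162 g
Step 2: Ratio = 0.162 / 1.814 = 0.0893054
Step 3: Mass loss% = 0.0893054 * 100 = 8.93054% ≈ 8.93%

8.93%


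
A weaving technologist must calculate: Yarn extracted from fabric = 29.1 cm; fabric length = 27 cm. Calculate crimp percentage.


Formula: Crimp% = ((L_yarn - L_fabric) / L_fabric) * 100
Step 1: Extension = 29.1 - 27 = 2.1 cm
Step 2: Crimp% = (2.1 / 27) * 100
Step 3: Crimp% = 0.077778 * 100 = 7.7778% ≈ 7.8%

7.8%


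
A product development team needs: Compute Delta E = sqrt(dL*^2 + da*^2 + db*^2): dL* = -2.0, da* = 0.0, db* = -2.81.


Formula: Delta E = sqrt(dL*^2 + da*^2 + db*^2)
Step 1: dL*^2 = (-2.0)^2 = 4.0
Step 2: da*^2 = 0.0^2 = 0.0
Step 3: db*^2 = (-2.81)^2 = 7.8961
Step 4: Sum = 4.0 + 0.0 + 7.8961 = 11.8961
Step 5: Delta E = sqrt(11.8961) = 3.45

3.45 Delta E


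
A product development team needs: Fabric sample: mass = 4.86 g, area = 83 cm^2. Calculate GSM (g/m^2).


Formula: GSM = mass_g / area_m2
Step 1: Convert area: 83 cm^2 = 83 / 10000 = 0.0083 m^2
Step 2: GSM = 4.86 g / 0.0083 m^2 = 585.5 g/m^2

585.5 g/m^2


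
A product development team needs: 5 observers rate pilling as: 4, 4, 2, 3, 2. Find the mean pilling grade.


Formula: Mean = sum / count
Sum = 4 + 4 + 2 + 3 + 2 = 15
Mean = 15 / 5 = 3.0

3.0


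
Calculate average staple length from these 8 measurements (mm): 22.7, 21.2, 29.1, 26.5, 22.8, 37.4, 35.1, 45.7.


Formula: Mean = sum of lengths / count
Sum = 22.7 + 21.2 + 29.1 + 26.5 + 22.8 + 37.4 + 35.1 + 45.7
Sum = 240.5 mm
Mean = 240.5 / 8 = 30.06 mm

30.06 mm


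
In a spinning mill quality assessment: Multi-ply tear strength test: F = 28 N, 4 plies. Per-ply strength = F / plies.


Formula: Per-ply strength = Total force / Number of plies
Per-ply = 28 N / 4
Per-ply = 7 N

7 N


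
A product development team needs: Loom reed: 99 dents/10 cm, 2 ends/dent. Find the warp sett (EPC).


Formula: EPC = (dents per 10 cm * ends per dent) / 10
Step 1: Total ends per 10 cm = 99 * 2 = 198
Step 2: EPC = 198 / 10 = 19.8 ends/cm

19.8 ends/cm


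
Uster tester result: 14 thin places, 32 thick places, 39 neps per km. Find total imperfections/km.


Formula: Total = thin places + thick places + neps
Total = 14 + 32 + 39
Total = 85 imperfections/km

85 imperfections/km


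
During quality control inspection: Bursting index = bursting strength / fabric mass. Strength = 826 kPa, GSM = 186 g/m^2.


Formula: Bursting Index = Bursting Strength / Fabric GSM
BI = 826 kPa / 186 g/m^2
BI = 4.441 kPa/(g/m^2)

4.441 kPa/(g/m^2)


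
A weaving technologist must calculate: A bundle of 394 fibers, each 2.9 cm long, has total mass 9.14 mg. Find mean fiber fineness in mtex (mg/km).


Formula: fineness (mtex) = mass (mg) / total length (km) = (mass_mg / total_length_m) * 1000
Step 1: Convert fiber length: 2.9 cm = 0.029 m
Step 2: Total fiber length = 394 * 0.029 = 11.426 m
Step 3: Linear density = 9.14 mg / 11.426 m = 0.7999 mg/m
Step 4: fineness = 0.7999 * 1000 = 799.9 mtex

799.9 mtex


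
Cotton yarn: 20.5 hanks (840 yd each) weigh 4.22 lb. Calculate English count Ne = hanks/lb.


Formula: Ne = hanks / mass_lb
Substituting: Ne = 20.5 / 4.22
Ne = 4.9

4.9 Ne


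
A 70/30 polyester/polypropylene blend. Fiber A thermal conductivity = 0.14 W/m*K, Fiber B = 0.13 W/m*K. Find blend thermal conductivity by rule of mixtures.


Formula: Blend property = (fraction_A * property_A) + (fraction_B * property_B)
Step 1: Contribution A = 70/100 * 0.14 W/m*K = 0.098 W/m*K
Step 2: Contribution B = 30/100 * 0.13 W/m*K = 0.039 W/m*K
Step 3: Blend thermal conductivity = 0.098 + 0.039 = 0.137 W/m*K

0.137 W/m*K


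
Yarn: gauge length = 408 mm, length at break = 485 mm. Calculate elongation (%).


Formula: Elongation (%) = ((L_break - L0) / L0) * 100
Step 1: Extension = 485 - 408 = 77 mm
Step 2: Elongation = (77 / 408) * 100
Step 3: Elongation = 0.188725 * 100 = 18.8725% ≈ 18.9%

18.9%


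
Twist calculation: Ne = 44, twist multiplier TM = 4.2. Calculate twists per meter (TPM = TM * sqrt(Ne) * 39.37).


Formula: TPM = TM * sqrt(Ne) * 39.37
Step 1: sqrt(Ne) = sqrt(44) = 6.6332
Step 2: TM * sqrt(Ne) = 4.2 * 6.6332 = 27.8594
Step 3: TPM = 27.8594 * 39.37 = 1097 twists/m

1097 twists/m


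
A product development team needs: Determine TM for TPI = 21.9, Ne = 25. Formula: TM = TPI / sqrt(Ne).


Formula: TM = TPI / sqrt(Ne)
Step 1: sqrt(Ne) = sqrt(25) = 5
Step 2: TM = 21.9 / 5 = 4.38

4.38 TM


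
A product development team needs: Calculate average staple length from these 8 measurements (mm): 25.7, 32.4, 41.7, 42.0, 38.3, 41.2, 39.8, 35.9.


Formula: Mean = sum of lengths / count
Sum = 25.7 + 32.4 + 41.7 + 42.0 + 38.3 + 41.2 + 39.8 + 35.9
Sum = 297.0 mm
Mean = 297.0 / 8 = 37.13 mm

37.13 mm


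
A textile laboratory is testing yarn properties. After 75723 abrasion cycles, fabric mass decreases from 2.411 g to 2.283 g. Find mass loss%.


Formula: Mass loss% = ((m_before - m_after) / m_before) * 100
Step 1: Mass loss = 2.411 - 2.283 = 0.128 g
Step 2: Ratio = 0.128 / 2.411 = 0.05309
Step 3: Mass loss% = 0.05309 * 100 = 5.309% ≈ 5.31%

5.31%


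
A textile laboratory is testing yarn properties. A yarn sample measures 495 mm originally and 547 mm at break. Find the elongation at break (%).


Formula: Elongation (%) = ((L_break - L0) / L0) * 100
Step 1: Extension = 547 - 495 = 52 mm
Step 2: Elongation = (52 / 495) * 100
Step 3: Elongation = 0.105051 * 100 = 10.5051% ≈ 10.5%

10.5%


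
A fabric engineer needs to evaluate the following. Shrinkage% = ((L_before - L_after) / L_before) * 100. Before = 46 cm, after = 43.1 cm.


Formula: Shrinkage% = ((L_before - L_after) / L_before) * 100
Step 1: Shrinkage = 46 - 43.1 = 2.9 cm
Step 2: Shrinkage% = (2.9 / 46) * 100
Step 3: Shrinkage% = 0.063043 * 100 = 6.3043% ≈ 6.3%

6.3%


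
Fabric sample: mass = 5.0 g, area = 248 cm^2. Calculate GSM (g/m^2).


Formula: GSM = mass_g / area_m2
Step 1: Convert area: 248 cm^2 = 248 / 10000 = 0.0248 m^2
Step 2: GSM = 5.0 g / 0.0248 m^2 = 201.6 g/m^2

201.6 g/m^2


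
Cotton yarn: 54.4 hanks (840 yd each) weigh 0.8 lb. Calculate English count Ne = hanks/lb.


Formula: Ne = hanks / mass_lb
Substituting: Ne = 54.4 / 0.8
Ne = 68.0

68.0 Ne


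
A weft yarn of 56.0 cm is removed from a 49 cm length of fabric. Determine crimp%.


Formula: Crimp% = ((L_yarn - L_fabric) / L_fabric) * 100
Step 1: Extension = 56.0 - 49 = 7.0 cm
Step 2: Crimp% = (7.0 / 49) * 100
Step 3: Crimp% = 0.142857 * 100 = 14.2857% ≈ 14.3%

14.3%


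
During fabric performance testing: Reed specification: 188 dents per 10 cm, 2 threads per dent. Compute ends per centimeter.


Formula: EPC = (dents per 10 cm * ends per dent) / 10
Step 1: Total ends per 10 cm = 188 * 2 = 376
Step 2: EPC = 376 / 10 = 37.6 ends/cm

37.6 ends/cm


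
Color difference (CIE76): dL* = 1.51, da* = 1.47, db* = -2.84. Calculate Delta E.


Formula: Delta E = sqrt(dL*^2 + da*^2 + db*^2)
Step 1: dL*^2 = 1.51^2 = 2.2801
Step 2: da*^2 = 1.47^2 = 2.1609
Step 3: db*^2 = (-2.84)^2 = 8.0656
Step 4: Sum = 2.2801 + 2.1609 + 8.0656 = 12.5066
Step 5: Delta E = sqrt(12.5066) = 3.54

3.54 Delta E


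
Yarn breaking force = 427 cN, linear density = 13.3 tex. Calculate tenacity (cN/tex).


Formula: Tenacity = Breaking force / Linear density
Tenacity = 427 cN / 13.3 tex
Tenacity = 32.11 cN/tex

32.11 cN/tex


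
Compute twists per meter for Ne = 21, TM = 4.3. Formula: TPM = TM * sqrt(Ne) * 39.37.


Formula: TPM = TM * sqrt(Ne) * 39.37
Step 1: sqrt(Ne) = sqrt(21) = 4.5826
Step 2: TM * sqrt(Ne) = 4.3 * 4.5826 = 19.7052
Step 3: TPM = 19.7052 * 39.37 = 776 twists/m

776 twists/m


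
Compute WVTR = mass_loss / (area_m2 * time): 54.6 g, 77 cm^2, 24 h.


Formula: WVTR = mass_loss / (area * time)
Step 1: Convert area: 77 cm^2 = 0.0077 m^2
Step 2: WVTR = 54.6 g / (0.0077 m^2 * 24 h)
Step 3: WVTR = 54.6 / 0.1848 = 295.5 g/m^2/h

295.5 g/m^2/h


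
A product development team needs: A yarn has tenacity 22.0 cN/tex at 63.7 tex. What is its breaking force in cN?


Formula: Breaking force = Tenacity * Linear density
F = 22.0 cN/tex * 63.7 tex
F = 1401.40 cN

1401.40 cN


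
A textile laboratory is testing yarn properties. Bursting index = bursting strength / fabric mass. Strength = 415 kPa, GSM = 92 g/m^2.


Formula: Bursting Index = Bursting Strength / Fabric GSM
BI = 415 kPa / 92 g/m^2
BI = 4.511 kPa/(g/m^2)

4.511 kPa/(g/m^2)


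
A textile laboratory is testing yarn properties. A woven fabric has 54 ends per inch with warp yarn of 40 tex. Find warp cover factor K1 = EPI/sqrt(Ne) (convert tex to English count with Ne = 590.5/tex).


Formula: K1 = EPI / sqrt(Ne), with Ne = 590.5 / tex_warp
Step 1: Ne = 590.5 / 40 = 14.763
Step 2: sqrt(Ne) = sqrt(14.763) = 3.8423
Step 3: K1 = 54 / 3.8423 = 14.1

14.1


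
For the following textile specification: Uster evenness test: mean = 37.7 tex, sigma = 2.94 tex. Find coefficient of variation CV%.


Formula: CV% = (standard deviation / mean) * 100
Step 1: Ratio = 2.94 / 37.7 = 0.077984
Step 2: CV% = 0.077984 * 100 = 7.7984% ≈ 7.8%

7.8%


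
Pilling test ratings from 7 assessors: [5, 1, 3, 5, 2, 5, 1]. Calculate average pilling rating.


Formula: Mean = sum / count
Sum = 5 + 1 + 3 + 5 + 2 + 5 + 1 = 22
Mean = 22 / 7 = 3.1

3.1
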